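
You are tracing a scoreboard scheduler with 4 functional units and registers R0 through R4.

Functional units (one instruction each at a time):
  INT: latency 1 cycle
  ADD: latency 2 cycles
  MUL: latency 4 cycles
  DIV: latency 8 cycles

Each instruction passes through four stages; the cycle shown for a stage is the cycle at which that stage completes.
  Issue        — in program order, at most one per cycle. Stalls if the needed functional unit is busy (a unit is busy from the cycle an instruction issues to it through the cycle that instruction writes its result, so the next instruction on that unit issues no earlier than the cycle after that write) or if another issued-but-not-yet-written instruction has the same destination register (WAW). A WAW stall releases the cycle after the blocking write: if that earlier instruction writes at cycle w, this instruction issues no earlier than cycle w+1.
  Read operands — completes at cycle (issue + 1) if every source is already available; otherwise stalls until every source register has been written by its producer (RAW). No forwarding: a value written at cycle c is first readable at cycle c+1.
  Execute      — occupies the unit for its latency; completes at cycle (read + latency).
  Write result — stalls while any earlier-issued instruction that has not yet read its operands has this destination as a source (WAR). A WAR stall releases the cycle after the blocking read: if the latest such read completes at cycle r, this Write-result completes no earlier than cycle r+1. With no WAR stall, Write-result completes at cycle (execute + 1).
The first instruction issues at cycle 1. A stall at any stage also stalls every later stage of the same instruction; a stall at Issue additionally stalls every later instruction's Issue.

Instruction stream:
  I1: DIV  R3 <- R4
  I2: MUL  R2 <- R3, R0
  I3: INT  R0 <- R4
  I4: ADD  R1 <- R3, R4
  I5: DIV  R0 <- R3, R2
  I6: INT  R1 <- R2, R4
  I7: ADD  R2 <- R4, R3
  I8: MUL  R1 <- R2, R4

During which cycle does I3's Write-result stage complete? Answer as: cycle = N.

cycle 1: issue I1 (DIV)
cycle 2: I1 read-ops; issue I2 (MUL)
cycle 3: issue I3 (INT)
cycle 4: I3 read-ops; issue I4 (ADD)
cycle 5: I3 finished on INT
cycle 10: I1 finished on DIV
cycle 11: I1→R3
cycle 12: I2 read-ops; I4 read-ops
cycle 13: I3→R0
cycle 14: I4 finished on ADD; issue I5 (DIV)
cycle 15: I4→R1
cycle 16: I2 finished on MUL; issue I6 (INT)
cycle 17: I2→R2
cycle 18: I5 read-ops; I6 read-ops; issue I7 (ADD)
cycle 19: I6 finished on INT; I7 read-ops
cycle 20: I6→R1
cycle 21: I7 finished on ADD; issue I8 (MUL)
cycle 22: I7→R2
cycle 23: I8 read-ops
cycle 26: I5 finished on DIV
cycle 27: I5→R0; I8 finished on MUL
cycle 28: I8→R1

cycle = 13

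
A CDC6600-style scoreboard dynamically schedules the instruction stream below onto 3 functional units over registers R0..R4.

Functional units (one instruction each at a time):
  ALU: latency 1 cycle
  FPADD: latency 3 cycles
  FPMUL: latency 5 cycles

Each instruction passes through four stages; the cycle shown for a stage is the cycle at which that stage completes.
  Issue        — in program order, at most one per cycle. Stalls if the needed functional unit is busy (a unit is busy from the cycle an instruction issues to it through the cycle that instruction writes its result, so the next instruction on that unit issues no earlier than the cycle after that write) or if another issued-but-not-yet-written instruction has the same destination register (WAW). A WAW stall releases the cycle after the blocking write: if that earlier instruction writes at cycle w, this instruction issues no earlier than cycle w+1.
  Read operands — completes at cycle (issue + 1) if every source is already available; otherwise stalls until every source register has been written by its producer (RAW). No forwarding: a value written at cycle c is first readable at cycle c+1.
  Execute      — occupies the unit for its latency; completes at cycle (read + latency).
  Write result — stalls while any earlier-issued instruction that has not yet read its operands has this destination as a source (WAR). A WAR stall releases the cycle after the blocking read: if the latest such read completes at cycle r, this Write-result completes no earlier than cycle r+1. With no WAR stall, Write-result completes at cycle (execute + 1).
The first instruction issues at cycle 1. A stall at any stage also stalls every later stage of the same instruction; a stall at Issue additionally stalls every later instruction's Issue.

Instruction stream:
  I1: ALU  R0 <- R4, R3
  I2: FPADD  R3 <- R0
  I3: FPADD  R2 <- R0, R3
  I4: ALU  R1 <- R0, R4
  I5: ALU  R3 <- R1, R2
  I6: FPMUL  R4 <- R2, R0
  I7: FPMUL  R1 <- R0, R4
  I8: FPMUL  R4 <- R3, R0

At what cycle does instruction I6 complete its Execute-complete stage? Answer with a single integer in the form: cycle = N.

cycle 1: I1 dispatched to ALU
cycle 2: I1 operands ready; I2 dispatched to FPADD
cycle 3: I1 complete
cycle 4: R0←I1
cycle 5: I2 operands ready
cycle 8: I2 complete
cycle 9: R3←I2
cycle 10: I3 dispatched to FPADD
cycle 11: I3 operands ready; I4 dispatched to ALU
cycle 12: I4 operands ready
cycle 13: I4 complete
cycle 14: I3 complete; R1←I4
cycle 15: R2←I3; I5 dispatched to ALU
cycle 16: I5 operands ready; I6 dispatched to FPMUL
cycle 17: I5 complete; I6 operands ready
cycle 18: R3←I5
cycle 22: I6 complete
cycle 23: R4←I6
cycle 24: I7 dispatched to FPMUL
cycle 25: I7 operands ready
cycle 30: I7 complete
cycle 31: R1←I7
cycle 32: I8 dispatched to FPMUL
cycle 33: I8 operands ready
cycle 38: I8 complete
cycle 39: R4←I8

cycle = 22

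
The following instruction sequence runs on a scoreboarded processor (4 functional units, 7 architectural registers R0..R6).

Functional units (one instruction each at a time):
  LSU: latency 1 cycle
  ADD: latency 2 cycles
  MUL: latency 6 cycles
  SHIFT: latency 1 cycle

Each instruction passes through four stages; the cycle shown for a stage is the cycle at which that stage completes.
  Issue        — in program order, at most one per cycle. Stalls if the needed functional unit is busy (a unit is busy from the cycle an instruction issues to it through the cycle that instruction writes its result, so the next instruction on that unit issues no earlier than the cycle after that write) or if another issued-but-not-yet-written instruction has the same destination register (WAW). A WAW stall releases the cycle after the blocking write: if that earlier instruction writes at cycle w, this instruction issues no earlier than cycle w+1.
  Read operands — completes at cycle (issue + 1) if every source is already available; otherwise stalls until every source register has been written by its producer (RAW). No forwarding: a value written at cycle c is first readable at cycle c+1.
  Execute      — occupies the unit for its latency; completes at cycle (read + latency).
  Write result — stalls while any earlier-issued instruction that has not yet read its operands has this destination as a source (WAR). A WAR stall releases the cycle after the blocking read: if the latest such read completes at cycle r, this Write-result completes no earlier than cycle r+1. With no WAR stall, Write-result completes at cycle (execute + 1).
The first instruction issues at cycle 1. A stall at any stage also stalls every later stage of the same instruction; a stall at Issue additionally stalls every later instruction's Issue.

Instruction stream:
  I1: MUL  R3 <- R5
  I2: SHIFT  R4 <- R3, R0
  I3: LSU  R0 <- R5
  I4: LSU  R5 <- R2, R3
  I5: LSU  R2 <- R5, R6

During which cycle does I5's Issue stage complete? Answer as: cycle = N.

cycle = 16

I1  is:1  ro:2  ex:8  wr:9
I2  is:2  ro:10  ex:11  wr:12  — RAW R3: wait I1 write@9
I3  is:3  ro:4  ex:5  wr:11  — WAR R0: wait I2 read@10
I4  is:12  ro:13  ex:14  wr:15  — struct: LSU busy until I3 writes@11
I5  is:16  ro:17  ex:18  wr:19  — struct: LSU busy until I4 writes@15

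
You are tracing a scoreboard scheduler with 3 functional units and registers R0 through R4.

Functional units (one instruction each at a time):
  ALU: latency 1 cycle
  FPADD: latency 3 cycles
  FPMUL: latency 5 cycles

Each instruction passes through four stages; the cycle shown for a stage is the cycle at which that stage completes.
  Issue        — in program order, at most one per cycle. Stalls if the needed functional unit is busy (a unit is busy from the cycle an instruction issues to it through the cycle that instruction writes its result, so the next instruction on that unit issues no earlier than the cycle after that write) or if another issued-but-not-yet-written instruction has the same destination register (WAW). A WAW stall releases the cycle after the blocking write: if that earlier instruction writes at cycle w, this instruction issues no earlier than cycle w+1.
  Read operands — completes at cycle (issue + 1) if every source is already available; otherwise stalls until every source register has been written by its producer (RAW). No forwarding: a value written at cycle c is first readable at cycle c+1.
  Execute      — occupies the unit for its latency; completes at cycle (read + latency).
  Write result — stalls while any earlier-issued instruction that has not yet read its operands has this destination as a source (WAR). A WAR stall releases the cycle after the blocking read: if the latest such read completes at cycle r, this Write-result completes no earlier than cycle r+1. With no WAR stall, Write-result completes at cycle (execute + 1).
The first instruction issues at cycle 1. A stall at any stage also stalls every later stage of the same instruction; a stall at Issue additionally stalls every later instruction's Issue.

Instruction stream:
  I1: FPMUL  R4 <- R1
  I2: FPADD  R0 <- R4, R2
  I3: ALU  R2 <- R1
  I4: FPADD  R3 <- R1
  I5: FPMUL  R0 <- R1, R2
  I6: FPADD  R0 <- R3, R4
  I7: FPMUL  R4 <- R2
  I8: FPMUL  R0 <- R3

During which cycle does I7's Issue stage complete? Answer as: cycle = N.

cycle = 24

I1 -> (1, 2, 7, 8)
I2 -> (2, 9, 12, 13)  // RAW R4: wait I1 write@8
I3 -> (3, 4, 5, 10)  // WAR R2: wait I2 read@9
I4 -> (14, 15, 18, 19)  // struct: FPADD busy until I2 writes@13
I5 -> (15, 16, 21, 22)
I6 -> (23, 24, 27, 28)  // WAW R0: wait I5 write@22
I7 -> (24, 25, 30, 31)
I8 -> (32, 33, 38, 39)  // struct: FPMUL busy until I7 writes@31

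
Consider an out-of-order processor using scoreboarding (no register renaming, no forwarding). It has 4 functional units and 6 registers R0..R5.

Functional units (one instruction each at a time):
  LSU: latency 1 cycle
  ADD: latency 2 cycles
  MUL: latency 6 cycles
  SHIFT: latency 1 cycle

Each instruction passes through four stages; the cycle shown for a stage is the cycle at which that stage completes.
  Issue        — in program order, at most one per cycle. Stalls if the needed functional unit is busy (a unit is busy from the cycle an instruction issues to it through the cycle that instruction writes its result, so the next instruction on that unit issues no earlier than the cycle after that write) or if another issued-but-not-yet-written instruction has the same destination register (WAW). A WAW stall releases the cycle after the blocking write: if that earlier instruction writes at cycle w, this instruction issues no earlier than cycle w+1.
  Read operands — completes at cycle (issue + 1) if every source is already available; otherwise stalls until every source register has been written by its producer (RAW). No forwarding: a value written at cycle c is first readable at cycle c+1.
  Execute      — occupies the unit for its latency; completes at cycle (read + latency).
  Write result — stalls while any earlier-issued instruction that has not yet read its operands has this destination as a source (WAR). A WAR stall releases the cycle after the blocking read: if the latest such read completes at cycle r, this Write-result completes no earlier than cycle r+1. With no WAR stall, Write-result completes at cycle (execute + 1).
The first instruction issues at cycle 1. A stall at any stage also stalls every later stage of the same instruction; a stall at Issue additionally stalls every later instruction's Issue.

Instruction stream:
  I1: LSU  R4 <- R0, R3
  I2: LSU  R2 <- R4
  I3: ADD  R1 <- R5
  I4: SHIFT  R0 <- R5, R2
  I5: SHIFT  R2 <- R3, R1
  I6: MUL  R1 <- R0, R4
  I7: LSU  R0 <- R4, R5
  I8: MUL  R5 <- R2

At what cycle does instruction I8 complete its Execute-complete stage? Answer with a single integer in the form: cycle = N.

[1] I1→LSU
[2] I1 RO
[3] I1 EX
[4] I1 WR R4
[5] I2→LSU
[6] I2 RO | I3→ADD
[7] I2 EX | I3 RO | I4→SHIFT
[8] I2 WR R2
[9] I3 EX | I4 RO
[10] I3 WR R1 | I4 EX
[11] I4 WR R0
[12] I5→SHIFT
[13] I5 RO | I6→MUL
[14] I5 EX | I6 RO | I7→LSU
[15] I5 WR R2 | I7 RO
[16] I7 EX
[17] I7 WR R0
[20] I6 EX
[21] I6 WR R1
[22] I8→MUL
[23] I8 RO
[29] I8 EX
[30] I8 WR R5

cycle = 29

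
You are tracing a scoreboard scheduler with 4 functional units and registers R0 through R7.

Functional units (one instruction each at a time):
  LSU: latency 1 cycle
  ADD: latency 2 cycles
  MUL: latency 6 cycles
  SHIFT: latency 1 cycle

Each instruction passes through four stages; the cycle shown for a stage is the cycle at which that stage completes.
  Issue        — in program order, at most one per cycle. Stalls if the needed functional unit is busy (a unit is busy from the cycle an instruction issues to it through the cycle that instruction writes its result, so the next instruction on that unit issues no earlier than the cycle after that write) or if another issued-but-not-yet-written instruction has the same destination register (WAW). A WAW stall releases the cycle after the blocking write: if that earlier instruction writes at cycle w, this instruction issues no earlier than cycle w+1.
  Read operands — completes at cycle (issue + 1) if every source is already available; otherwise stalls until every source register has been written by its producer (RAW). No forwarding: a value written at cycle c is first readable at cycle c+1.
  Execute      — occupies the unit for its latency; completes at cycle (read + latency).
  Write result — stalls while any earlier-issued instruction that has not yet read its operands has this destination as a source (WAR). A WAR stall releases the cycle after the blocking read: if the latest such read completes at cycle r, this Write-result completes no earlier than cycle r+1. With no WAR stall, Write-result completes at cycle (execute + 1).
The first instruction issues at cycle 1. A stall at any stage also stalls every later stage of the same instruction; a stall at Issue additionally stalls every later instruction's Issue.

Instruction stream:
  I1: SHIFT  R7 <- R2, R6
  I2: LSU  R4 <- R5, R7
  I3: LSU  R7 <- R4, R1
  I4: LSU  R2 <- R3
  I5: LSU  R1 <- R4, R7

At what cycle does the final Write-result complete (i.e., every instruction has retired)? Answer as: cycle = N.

cycle = 19

t=1  I1 dispatched to SHIFT
t=2  I1 operands ready | I2 dispatched to LSU
t=3  I1 complete
t=4  R7←I1
t=5  I2 operands ready
t=6  I2 complete
t=7  R4←I2
t=8  I3 dispatched to LSU
t=9  I3 operands ready
t=10  I3 complete
t=11  R7←I3
t=12  I4 dispatched to LSU
t=13  I4 operands ready
t=14  I4 complete
t=15  R2←I4
t=16  I5 dispatched to LSU
t=17  I5 operands ready
t=18  I5 complete
t=19  R1←I5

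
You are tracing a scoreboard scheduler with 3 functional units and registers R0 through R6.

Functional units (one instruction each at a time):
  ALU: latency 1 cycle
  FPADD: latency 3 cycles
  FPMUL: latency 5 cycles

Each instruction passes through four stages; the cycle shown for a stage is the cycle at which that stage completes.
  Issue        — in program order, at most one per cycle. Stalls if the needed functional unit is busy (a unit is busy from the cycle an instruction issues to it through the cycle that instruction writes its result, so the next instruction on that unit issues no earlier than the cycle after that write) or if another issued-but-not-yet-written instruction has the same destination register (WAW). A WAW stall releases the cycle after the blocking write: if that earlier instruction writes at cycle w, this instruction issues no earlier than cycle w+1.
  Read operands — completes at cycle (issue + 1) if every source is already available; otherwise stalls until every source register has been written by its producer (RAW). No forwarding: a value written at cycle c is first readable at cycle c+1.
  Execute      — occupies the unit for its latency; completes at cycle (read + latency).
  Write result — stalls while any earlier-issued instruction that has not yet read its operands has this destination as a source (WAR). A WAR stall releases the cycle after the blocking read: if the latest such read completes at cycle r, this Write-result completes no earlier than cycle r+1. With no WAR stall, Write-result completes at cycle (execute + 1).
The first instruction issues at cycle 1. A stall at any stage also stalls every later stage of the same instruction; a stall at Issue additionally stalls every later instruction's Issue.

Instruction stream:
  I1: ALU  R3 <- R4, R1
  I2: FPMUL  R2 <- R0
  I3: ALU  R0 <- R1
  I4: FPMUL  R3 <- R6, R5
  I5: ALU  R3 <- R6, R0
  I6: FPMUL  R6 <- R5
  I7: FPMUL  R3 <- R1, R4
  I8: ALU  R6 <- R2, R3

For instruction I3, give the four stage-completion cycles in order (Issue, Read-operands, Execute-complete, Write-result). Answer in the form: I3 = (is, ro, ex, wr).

I3 = (5, 6, 7, 8)

[1] I1 issues→ALU
[2] I1 reads, I2 issues→FPMUL
[3] I1 exec-done, I2 reads
[4] I1 writes R3
[5] I3 issues→ALU
[6] I3 reads
[7] I3 exec-done
[8] I2 exec-done, I3 writes R0
[9] I2 writes R2
[10] I4 issues→FPMUL
[11] I4 reads
[16] I4 exec-done
[17] I4 writes R3
[18] I5 issues→ALU
[19] I5 reads, I6 issues→FPMUL
[20] I5 exec-done, I6 reads
[21] I5 writes R3
[25] I6 exec-done
[26] I6 writes R6
[27] I7 issues→FPMUL
[28] I7 reads, I8 issues→ALU
[33] I7 exec-done
[34] I7 writes R3
[35] I8 reads
[36] I8 exec-done
[37] I8 writes R6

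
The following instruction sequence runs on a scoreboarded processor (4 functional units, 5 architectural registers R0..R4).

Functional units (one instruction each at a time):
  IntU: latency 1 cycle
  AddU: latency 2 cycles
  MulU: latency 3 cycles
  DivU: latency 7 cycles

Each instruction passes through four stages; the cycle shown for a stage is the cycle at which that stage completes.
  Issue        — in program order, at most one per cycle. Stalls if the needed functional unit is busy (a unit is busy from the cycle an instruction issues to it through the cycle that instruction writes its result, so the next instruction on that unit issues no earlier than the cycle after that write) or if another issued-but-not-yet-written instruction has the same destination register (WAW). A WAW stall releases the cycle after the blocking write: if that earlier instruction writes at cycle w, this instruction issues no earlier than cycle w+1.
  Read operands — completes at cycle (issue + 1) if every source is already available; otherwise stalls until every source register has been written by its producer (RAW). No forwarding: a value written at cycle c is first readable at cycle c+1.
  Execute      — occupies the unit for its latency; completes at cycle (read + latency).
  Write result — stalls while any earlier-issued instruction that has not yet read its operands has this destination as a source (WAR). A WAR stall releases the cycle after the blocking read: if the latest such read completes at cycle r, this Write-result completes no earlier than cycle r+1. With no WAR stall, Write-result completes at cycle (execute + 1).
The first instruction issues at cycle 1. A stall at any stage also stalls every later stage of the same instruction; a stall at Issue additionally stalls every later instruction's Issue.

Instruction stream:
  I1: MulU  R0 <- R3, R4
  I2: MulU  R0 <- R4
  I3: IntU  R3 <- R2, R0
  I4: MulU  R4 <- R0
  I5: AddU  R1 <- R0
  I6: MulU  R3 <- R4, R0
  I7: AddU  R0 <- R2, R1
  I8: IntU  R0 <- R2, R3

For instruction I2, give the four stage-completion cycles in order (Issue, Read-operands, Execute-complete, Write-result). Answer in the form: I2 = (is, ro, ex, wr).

I2 = (7, 8, 11, 12)

  I1 | 1 | 2 | 5 | 6
  I2 | 7 | 8 | 11 | 12   struct: MulU busy until I1 writes@6
  I3 | 8 | 13 | 14 | 15   RAW R0: wait I2 write@12
  I4 | 13 | 14 | 17 | 18   struct: MulU busy until I2 writes@12
  I5 | 14 | 15 | 17 | 18
  I6 | 19 | 20 | 23 | 24   struct: MulU busy until I4 writes@18
  I7 | 20 | 21 | 23 | 24
  I8 | 25 | 26 | 27 | 28   WAW R0: wait I7 write@24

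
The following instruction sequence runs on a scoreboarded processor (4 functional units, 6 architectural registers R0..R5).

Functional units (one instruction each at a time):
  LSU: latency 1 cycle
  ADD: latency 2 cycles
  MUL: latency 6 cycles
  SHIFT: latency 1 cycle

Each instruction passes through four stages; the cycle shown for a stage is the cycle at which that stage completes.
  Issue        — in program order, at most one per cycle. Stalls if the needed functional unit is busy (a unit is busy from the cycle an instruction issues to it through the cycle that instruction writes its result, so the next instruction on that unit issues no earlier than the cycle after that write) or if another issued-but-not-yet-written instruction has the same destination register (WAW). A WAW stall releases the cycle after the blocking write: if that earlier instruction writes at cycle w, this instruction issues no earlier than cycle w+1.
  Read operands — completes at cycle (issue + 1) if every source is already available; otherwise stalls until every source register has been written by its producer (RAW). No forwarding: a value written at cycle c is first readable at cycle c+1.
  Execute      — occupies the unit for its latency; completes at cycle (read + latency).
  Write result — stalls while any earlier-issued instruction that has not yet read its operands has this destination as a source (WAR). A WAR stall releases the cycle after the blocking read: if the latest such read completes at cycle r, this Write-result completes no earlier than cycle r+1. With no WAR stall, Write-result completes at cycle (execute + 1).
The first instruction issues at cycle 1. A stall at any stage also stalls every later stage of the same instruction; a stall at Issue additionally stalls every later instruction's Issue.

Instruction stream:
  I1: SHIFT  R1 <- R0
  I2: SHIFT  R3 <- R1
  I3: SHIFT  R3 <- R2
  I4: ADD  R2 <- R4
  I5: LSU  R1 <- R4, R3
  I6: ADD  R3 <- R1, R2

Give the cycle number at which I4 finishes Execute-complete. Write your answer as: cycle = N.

cycle = 13

t=1  I1 issues→SHIFT
t=2  I1 reads
t=3  I1 exec-done
t=4  I1 writes R1
t=5  I2 issues→SHIFT
t=6  I2 reads
t=7  I2 exec-done
t=8  I2 writes R3
t=9  I3 issues→SHIFT
t=10  I3 reads | I4 issues→ADD
t=11  I3 exec-done | I4 reads | I5 issues→LSU
t=12  I3 writes R3
t=13  I4 exec-done | I5 reads
t=14  I4 writes R2 | I5 exec-done
t=15  I5 writes R1 | I6 issues→ADD
t=16  I6 reads
t=18  I6 exec-done
t=19  I6 writes R3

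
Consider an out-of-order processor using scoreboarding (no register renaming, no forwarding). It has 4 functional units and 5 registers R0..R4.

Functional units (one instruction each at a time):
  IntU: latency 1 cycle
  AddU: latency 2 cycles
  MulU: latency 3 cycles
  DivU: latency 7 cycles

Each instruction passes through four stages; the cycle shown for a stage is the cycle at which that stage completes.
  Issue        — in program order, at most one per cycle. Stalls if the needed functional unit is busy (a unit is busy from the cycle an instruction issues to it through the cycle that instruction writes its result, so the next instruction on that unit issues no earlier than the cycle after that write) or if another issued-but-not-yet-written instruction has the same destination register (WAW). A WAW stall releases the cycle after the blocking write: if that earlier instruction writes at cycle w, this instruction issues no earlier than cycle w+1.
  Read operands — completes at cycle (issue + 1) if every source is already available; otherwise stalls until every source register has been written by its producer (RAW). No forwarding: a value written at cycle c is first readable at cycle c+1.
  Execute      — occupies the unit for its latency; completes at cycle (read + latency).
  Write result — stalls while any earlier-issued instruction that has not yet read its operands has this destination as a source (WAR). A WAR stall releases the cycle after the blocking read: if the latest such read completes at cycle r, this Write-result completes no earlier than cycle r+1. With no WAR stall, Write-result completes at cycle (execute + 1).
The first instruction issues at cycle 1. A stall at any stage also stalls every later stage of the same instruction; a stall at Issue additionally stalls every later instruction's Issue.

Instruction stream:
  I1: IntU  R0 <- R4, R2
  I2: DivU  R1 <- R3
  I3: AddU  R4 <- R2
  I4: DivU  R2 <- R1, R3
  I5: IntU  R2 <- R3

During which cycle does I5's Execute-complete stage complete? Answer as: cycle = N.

[1] I1→IntU
[2] I1 RO · I2→DivU
[3] I1 EX · I2 RO · I3→AddU
[4] I1 WR R0 · I3 RO
[6] I3 EX
[7] I3 WR R4
[10] I2 EX
[11] I2 WR R1
[12] I4→DivU
[13] I4 RO
[20] I4 EX
[21] I4 WR R2
[22] I5→IntU
[23] I5 RO
[24] I5 EX
[25] I5 WR R2

cycle = 24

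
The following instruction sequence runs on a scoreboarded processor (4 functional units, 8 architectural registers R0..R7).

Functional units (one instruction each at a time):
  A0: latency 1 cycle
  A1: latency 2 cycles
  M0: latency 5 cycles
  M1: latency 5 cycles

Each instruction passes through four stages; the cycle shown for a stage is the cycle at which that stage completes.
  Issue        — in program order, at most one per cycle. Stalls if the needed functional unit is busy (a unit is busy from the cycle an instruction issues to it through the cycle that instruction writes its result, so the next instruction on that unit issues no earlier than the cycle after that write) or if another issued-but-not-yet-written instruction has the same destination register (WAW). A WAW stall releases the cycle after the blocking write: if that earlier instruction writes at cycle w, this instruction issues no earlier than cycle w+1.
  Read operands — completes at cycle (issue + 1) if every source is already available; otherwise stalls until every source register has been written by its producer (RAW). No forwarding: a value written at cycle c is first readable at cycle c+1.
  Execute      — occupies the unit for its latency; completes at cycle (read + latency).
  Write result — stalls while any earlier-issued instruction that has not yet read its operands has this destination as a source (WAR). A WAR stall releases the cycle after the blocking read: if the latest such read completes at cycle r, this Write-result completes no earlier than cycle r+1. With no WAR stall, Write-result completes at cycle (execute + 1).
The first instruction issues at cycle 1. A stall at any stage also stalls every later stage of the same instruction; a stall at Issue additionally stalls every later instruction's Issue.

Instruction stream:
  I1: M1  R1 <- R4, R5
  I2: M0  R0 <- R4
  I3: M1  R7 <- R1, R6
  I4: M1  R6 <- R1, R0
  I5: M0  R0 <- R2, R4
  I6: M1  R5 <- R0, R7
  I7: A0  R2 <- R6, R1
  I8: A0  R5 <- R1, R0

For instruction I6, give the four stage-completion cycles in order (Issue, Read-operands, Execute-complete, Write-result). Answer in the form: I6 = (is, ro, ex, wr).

I6 = (25, 26, 31, 32)

I1 -> (1, 2, 7, 8)
I2 -> (2, 3, 8, 9)
I3 -> (9, 10, 15, 16)  // struct: M1 busy until I1 writes@8
I4 -> (17, 18, 23, 24)  // struct: M1 busy until I3 writes@16
I5 -> (18, 19, 24, 25)
I6 -> (25, 26, 31, 32)  // struct: M1 busy until I4 writes@24
I7 -> (26, 27, 28, 29)
I8 -> (33, 34, 35, 36)  // WAW R5: wait I6 write@32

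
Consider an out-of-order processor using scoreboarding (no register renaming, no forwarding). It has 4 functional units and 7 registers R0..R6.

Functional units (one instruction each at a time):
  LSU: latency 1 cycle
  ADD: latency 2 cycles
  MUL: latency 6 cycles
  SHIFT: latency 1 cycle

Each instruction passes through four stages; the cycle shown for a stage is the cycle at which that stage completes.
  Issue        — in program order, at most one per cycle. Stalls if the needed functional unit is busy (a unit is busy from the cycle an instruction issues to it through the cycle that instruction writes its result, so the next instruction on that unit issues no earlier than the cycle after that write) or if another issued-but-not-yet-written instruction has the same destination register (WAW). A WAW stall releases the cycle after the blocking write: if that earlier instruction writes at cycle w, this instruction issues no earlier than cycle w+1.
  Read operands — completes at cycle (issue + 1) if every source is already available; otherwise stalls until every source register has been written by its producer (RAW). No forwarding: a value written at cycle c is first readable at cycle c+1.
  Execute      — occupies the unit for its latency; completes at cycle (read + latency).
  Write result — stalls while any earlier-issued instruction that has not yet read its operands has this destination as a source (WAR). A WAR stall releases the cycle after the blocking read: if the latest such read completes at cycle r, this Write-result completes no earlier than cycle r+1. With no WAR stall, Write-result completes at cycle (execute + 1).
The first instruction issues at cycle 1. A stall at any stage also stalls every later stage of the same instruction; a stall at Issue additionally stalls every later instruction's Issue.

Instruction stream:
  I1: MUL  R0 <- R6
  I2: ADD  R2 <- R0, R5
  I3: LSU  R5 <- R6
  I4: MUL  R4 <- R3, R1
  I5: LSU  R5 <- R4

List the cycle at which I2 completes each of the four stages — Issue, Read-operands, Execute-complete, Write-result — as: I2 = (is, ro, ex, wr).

1) issue 1, read 2, done 8, write 9
2) issue 2, read 10, done 12, write 13  <RAW R0: wait I1 write@9>
3) issue 3, read 4, done 5, write 11  <WAR R5: wait I2 read@10>
4) issue 10, read 11, done 17, write 18  <struct: MUL busy until I1 writes@9>
5) issue 12, read 19, done 20, write 21  <struct: LSU busy until I3 writes@11 / RAW R4: wait I4 write@18>

I2 = (2, 10, 12, 13)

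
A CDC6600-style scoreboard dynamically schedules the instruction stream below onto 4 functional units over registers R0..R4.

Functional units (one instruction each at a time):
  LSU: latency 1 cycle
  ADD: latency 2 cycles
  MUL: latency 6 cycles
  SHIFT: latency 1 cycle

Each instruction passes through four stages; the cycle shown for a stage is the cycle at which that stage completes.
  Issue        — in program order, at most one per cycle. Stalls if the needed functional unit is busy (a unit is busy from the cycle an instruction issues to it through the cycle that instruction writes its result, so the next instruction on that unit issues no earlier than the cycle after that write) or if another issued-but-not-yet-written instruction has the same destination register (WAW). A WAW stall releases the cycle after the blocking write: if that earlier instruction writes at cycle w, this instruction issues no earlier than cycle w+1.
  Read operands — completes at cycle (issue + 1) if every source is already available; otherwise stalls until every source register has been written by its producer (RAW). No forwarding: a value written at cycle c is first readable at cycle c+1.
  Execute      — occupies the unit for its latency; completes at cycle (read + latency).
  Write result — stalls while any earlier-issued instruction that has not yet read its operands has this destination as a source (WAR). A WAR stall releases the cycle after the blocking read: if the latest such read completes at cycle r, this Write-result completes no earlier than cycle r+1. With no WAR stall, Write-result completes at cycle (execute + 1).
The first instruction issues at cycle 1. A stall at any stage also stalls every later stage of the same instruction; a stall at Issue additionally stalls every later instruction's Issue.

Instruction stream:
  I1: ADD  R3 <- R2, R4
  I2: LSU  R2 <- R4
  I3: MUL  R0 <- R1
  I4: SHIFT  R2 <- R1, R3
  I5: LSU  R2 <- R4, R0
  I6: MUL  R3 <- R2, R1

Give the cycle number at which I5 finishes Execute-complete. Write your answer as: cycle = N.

I1 -> (1, 2, 4, 5)
I2 -> (2, 3, 4, 5)
I3 -> (3, 4, 10, 11)
I4 -> (6, 7, 8, 9)  // WAW R2: wait I2 write@5
I5 -> (10, 12, 13, 14)  // WAW R2: wait I4 write@9, RAW R0: wait I3 write@11
I6 -> (12, 15, 21, 22)  // struct: MUL busy until I3 writes@11, RAW R2: wait I5 write@14

cycle = 13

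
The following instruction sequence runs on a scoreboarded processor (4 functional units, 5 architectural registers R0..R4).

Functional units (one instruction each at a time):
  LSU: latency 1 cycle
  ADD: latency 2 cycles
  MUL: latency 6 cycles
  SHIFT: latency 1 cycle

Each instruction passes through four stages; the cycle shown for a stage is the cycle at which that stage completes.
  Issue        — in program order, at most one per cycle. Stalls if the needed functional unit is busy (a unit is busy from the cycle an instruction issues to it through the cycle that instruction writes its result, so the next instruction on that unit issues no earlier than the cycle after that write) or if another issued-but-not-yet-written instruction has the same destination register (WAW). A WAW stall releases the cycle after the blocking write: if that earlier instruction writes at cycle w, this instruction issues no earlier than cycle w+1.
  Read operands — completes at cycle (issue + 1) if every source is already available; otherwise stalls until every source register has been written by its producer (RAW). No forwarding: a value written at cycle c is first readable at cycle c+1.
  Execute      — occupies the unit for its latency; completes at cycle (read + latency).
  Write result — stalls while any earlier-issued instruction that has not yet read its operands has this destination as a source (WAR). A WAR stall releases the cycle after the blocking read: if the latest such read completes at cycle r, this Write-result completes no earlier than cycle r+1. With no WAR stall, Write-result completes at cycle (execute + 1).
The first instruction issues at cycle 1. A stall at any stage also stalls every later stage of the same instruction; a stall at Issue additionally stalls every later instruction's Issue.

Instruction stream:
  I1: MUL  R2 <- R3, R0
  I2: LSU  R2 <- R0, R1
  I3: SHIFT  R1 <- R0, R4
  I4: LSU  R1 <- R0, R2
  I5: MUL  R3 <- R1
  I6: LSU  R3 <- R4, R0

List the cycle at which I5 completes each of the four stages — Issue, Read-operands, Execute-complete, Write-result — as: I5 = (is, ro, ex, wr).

I1 -> (1, 2, 8, 9)
I2 -> (10, 11, 12, 13)  // WAW R2: wait I1 write@9
I3 -> (11, 12, 13, 14)
I4 -> (15, 16, 17, 18)  // WAW R1: wait I3 write@14
I5 -> (16, 19, 25, 26)  // RAW R1: wait I4 write@18
I6 -> (27, 28, 29, 30)  // WAW R3: wait I5 write@26

I5 = (16, 19, 25, 26)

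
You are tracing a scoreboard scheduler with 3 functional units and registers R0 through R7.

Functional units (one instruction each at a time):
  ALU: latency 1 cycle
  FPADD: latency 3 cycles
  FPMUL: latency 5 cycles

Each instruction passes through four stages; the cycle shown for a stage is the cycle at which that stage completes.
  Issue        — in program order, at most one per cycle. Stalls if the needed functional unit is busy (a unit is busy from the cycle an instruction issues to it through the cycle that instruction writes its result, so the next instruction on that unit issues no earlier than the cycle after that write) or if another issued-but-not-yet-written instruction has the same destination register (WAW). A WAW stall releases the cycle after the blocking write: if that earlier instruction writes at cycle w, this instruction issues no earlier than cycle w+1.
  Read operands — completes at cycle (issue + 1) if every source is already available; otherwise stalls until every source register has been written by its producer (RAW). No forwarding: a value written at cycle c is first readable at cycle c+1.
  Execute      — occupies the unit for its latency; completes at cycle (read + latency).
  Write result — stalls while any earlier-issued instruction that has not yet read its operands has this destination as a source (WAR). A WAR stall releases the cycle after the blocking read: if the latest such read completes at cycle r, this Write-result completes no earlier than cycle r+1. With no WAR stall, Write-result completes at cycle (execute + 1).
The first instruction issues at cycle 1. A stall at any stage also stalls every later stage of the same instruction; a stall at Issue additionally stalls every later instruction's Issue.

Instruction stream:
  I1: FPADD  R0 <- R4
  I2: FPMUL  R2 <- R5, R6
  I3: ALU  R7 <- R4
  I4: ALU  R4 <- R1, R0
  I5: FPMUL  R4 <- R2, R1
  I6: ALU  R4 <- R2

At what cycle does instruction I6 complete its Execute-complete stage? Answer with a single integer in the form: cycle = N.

I1 -> (1, 2, 5, 6)
I2 -> (2, 3, 8, 9)
I3 -> (3, 4, 5, 6)
I4 -> (7, 8, 9, 10)  // struct: ALU busy until I3 writes@6
I5 -> (11, 12, 17, 18)  // WAW R4: wait I4 write@10
I6 -> (19, 20, 21, 22)  // WAW R4: wait I5 write@18

cycle = 21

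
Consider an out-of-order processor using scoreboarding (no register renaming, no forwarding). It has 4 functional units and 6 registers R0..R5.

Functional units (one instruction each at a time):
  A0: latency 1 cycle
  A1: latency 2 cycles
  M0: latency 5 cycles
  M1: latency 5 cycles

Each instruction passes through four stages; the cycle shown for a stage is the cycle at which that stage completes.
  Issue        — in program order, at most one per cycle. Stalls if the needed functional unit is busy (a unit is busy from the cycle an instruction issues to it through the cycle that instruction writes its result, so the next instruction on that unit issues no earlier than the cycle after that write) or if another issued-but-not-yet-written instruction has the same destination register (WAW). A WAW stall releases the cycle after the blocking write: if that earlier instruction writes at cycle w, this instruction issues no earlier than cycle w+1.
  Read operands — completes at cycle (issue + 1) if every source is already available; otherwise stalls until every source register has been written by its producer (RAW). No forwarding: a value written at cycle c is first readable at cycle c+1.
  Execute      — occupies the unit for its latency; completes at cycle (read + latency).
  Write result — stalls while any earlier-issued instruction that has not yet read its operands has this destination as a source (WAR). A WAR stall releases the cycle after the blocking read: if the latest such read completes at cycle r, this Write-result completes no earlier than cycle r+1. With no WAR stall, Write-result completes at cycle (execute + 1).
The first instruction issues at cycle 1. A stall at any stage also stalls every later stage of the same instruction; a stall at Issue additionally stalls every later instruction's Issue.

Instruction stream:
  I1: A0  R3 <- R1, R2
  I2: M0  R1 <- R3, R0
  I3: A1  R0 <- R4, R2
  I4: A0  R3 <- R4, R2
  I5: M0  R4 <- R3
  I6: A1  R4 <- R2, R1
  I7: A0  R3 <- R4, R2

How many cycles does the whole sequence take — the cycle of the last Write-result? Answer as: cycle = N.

c1: issue I1 (A0)
c2: I1 read-ops; issue I2 (M0)
c3: I1 finished on A0; issue I3 (A1)
c4: I1→R3; I3 read-ops
c5: I2 read-ops; issue I4 (A0)
c6: I3 finished on A1; I4 read-ops
c7: I3→R0; I4 finished on A0
c8: I4→R3
c10: I2 finished on M0
c11: I2→R1
c12: issue I5 (M0)
c13: I5 read-ops
c18: I5 finished on M0
c19: I5→R4
c20: issue I6 (A1)
c21: I6 read-ops; issue I7 (A0)
c23: I6 finished on A1
c24: I6→R4
c25: I7 read-ops
c26: I7 finished on A0
c27: I7→R3

cycle = 27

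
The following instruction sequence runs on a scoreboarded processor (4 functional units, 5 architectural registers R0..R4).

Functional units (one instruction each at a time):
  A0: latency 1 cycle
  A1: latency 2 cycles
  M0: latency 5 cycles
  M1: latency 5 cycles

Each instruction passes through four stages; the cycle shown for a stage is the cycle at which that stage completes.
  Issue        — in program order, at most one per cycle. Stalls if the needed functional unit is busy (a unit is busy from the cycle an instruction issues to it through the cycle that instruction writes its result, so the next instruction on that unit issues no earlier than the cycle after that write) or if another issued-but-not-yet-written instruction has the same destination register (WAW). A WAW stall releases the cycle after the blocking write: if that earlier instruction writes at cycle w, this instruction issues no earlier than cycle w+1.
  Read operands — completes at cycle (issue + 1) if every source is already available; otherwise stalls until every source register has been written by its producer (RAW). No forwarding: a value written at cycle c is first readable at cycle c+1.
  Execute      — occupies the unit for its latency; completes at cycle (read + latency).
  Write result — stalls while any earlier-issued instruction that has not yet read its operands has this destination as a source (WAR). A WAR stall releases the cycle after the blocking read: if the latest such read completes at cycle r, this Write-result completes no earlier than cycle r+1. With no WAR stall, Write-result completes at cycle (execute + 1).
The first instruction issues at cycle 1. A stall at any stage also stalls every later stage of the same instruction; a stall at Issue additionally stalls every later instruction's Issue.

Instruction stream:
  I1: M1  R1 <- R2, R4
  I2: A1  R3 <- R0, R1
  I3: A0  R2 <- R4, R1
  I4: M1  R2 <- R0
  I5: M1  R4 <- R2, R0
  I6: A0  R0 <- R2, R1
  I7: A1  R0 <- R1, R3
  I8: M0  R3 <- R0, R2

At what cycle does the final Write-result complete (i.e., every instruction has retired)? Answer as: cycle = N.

cycle = 36

I1: IS=1 RO=2 EX=7 WR=8
I2: IS=2 RO=9 EX=11 WR=12  [RAW R1: wait I1 write@8]
I3: IS=3 RO=9 EX=10 WR=11  [RAW R1: wait I1 write@8]
I4: IS=12 RO=13 EX=18 WR=19  [WAW R2: wait I3 write@11]
I5: IS=20 RO=21 EX=26 WR=27  [struct: M1 busy until I4 writes@19]
I6: IS=21 RO=22 EX=23 WR=24
I7: IS=25 RO=26 EX=28 WR=29  [WAW R0: wait I6 write@24]
I8: IS=26 RO=30 EX=35 WR=36  [RAW R0: wait I7 write@29]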